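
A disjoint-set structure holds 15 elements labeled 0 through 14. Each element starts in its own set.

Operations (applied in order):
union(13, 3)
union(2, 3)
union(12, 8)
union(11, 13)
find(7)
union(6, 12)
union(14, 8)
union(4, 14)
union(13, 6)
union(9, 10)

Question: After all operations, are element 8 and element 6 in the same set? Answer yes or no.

Answer: yes

Derivation:
Step 1: union(13, 3) -> merged; set of 13 now {3, 13}
Step 2: union(2, 3) -> merged; set of 2 now {2, 3, 13}
Step 3: union(12, 8) -> merged; set of 12 now {8, 12}
Step 4: union(11, 13) -> merged; set of 11 now {2, 3, 11, 13}
Step 5: find(7) -> no change; set of 7 is {7}
Step 6: union(6, 12) -> merged; set of 6 now {6, 8, 12}
Step 7: union(14, 8) -> merged; set of 14 now {6, 8, 12, 14}
Step 8: union(4, 14) -> merged; set of 4 now {4, 6, 8, 12, 14}
Step 9: union(13, 6) -> merged; set of 13 now {2, 3, 4, 6, 8, 11, 12, 13, 14}
Step 10: union(9, 10) -> merged; set of 9 now {9, 10}
Set of 8: {2, 3, 4, 6, 8, 11, 12, 13, 14}; 6 is a member.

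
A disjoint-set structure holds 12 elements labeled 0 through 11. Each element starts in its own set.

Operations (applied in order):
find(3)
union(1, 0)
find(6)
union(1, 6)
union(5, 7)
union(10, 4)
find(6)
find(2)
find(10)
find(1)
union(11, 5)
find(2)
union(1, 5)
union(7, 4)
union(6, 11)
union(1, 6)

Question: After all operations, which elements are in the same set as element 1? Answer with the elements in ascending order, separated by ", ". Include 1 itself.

Answer: 0, 1, 4, 5, 6, 7, 10, 11

Derivation:
Step 1: find(3) -> no change; set of 3 is {3}
Step 2: union(1, 0) -> merged; set of 1 now {0, 1}
Step 3: find(6) -> no change; set of 6 is {6}
Step 4: union(1, 6) -> merged; set of 1 now {0, 1, 6}
Step 5: union(5, 7) -> merged; set of 5 now {5, 7}
Step 6: union(10, 4) -> merged; set of 10 now {4, 10}
Step 7: find(6) -> no change; set of 6 is {0, 1, 6}
Step 8: find(2) -> no change; set of 2 is {2}
Step 9: find(10) -> no change; set of 10 is {4, 10}
Step 10: find(1) -> no change; set of 1 is {0, 1, 6}
Step 11: union(11, 5) -> merged; set of 11 now {5, 7, 11}
Step 12: find(2) -> no change; set of 2 is {2}
Step 13: union(1, 5) -> merged; set of 1 now {0, 1, 5, 6, 7, 11}
Step 14: union(7, 4) -> merged; set of 7 now {0, 1, 4, 5, 6, 7, 10, 11}
Step 15: union(6, 11) -> already same set; set of 6 now {0, 1, 4, 5, 6, 7, 10, 11}
Step 16: union(1, 6) -> already same set; set of 1 now {0, 1, 4, 5, 6, 7, 10, 11}
Component of 1: {0, 1, 4, 5, 6, 7, 10, 11}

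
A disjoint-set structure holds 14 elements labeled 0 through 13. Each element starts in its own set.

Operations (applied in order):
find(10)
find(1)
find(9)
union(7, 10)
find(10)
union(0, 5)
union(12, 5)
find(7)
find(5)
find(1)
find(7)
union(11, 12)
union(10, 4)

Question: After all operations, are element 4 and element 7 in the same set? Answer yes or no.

Answer: yes

Derivation:
Step 1: find(10) -> no change; set of 10 is {10}
Step 2: find(1) -> no change; set of 1 is {1}
Step 3: find(9) -> no change; set of 9 is {9}
Step 4: union(7, 10) -> merged; set of 7 now {7, 10}
Step 5: find(10) -> no change; set of 10 is {7, 10}
Step 6: union(0, 5) -> merged; set of 0 now {0, 5}
Step 7: union(12, 5) -> merged; set of 12 now {0, 5, 12}
Step 8: find(7) -> no change; set of 7 is {7, 10}
Step 9: find(5) -> no change; set of 5 is {0, 5, 12}
Step 10: find(1) -> no change; set of 1 is {1}
Step 11: find(7) -> no change; set of 7 is {7, 10}
Step 12: union(11, 12) -> merged; set of 11 now {0, 5, 11, 12}
Step 13: union(10, 4) -> merged; set of 10 now {4, 7, 10}
Set of 4: {4, 7, 10}; 7 is a member.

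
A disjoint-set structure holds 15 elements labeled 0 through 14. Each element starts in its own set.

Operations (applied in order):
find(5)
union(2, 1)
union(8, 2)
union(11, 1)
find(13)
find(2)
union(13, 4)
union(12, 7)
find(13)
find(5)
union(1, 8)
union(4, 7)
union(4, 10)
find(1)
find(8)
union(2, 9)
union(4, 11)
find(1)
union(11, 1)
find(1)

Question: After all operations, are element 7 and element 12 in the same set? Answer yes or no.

Answer: yes

Derivation:
Step 1: find(5) -> no change; set of 5 is {5}
Step 2: union(2, 1) -> merged; set of 2 now {1, 2}
Step 3: union(8, 2) -> merged; set of 8 now {1, 2, 8}
Step 4: union(11, 1) -> merged; set of 11 now {1, 2, 8, 11}
Step 5: find(13) -> no change; set of 13 is {13}
Step 6: find(2) -> no change; set of 2 is {1, 2, 8, 11}
Step 7: union(13, 4) -> merged; set of 13 now {4, 13}
Step 8: union(12, 7) -> merged; set of 12 now {7, 12}
Step 9: find(13) -> no change; set of 13 is {4, 13}
Step 10: find(5) -> no change; set of 5 is {5}
Step 11: union(1, 8) -> already same set; set of 1 now {1, 2, 8, 11}
Step 12: union(4, 7) -> merged; set of 4 now {4, 7, 12, 13}
Step 13: union(4, 10) -> merged; set of 4 now {4, 7, 10, 12, 13}
Step 14: find(1) -> no change; set of 1 is {1, 2, 8, 11}
Step 15: find(8) -> no change; set of 8 is {1, 2, 8, 11}
Step 16: union(2, 9) -> merged; set of 2 now {1, 2, 8, 9, 11}
Step 17: union(4, 11) -> merged; set of 4 now {1, 2, 4, 7, 8, 9, 10, 11, 12, 13}
Step 18: find(1) -> no change; set of 1 is {1, 2, 4, 7, 8, 9, 10, 11, 12, 13}
Step 19: union(11, 1) -> already same set; set of 11 now {1, 2, 4, 7, 8, 9, 10, 11, 12, 13}
Step 20: find(1) -> no change; set of 1 is {1, 2, 4, 7, 8, 9, 10, 11, 12, 13}
Set of 7: {1, 2, 4, 7, 8, 9, 10, 11, 12, 13}; 12 is a member.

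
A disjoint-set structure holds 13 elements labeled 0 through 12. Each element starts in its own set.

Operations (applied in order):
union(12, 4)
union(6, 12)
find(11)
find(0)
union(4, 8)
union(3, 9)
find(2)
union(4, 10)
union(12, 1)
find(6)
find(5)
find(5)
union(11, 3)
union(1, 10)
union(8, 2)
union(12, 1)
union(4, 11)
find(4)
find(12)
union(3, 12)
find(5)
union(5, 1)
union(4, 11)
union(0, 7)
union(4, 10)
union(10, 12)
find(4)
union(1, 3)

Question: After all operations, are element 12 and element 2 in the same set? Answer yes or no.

Step 1: union(12, 4) -> merged; set of 12 now {4, 12}
Step 2: union(6, 12) -> merged; set of 6 now {4, 6, 12}
Step 3: find(11) -> no change; set of 11 is {11}
Step 4: find(0) -> no change; set of 0 is {0}
Step 5: union(4, 8) -> merged; set of 4 now {4, 6, 8, 12}
Step 6: union(3, 9) -> merged; set of 3 now {3, 9}
Step 7: find(2) -> no change; set of 2 is {2}
Step 8: union(4, 10) -> merged; set of 4 now {4, 6, 8, 10, 12}
Step 9: union(12, 1) -> merged; set of 12 now {1, 4, 6, 8, 10, 12}
Step 10: find(6) -> no change; set of 6 is {1, 4, 6, 8, 10, 12}
Step 11: find(5) -> no change; set of 5 is {5}
Step 12: find(5) -> no change; set of 5 is {5}
Step 13: union(11, 3) -> merged; set of 11 now {3, 9, 11}
Step 14: union(1, 10) -> already same set; set of 1 now {1, 4, 6, 8, 10, 12}
Step 15: union(8, 2) -> merged; set of 8 now {1, 2, 4, 6, 8, 10, 12}
Step 16: union(12, 1) -> already same set; set of 12 now {1, 2, 4, 6, 8, 10, 12}
Step 17: union(4, 11) -> merged; set of 4 now {1, 2, 3, 4, 6, 8, 9, 10, 11, 12}
Step 18: find(4) -> no change; set of 4 is {1, 2, 3, 4, 6, 8, 9, 10, 11, 12}
Step 19: find(12) -> no change; set of 12 is {1, 2, 3, 4, 6, 8, 9, 10, 11, 12}
Step 20: union(3, 12) -> already same set; set of 3 now {1, 2, 3, 4, 6, 8, 9, 10, 11, 12}
Step 21: find(5) -> no change; set of 5 is {5}
Step 22: union(5, 1) -> merged; set of 5 now {1, 2, 3, 4, 5, 6, 8, 9, 10, 11, 12}
Step 23: union(4, 11) -> already same set; set of 4 now {1, 2, 3, 4, 5, 6, 8, 9, 10, 11, 12}
Step 24: union(0, 7) -> merged; set of 0 now {0, 7}
Step 25: union(4, 10) -> already same set; set of 4 now {1, 2, 3, 4, 5, 6, 8, 9, 10, 11, 12}
Step 26: union(10, 12) -> already same set; set of 10 now {1, 2, 3, 4, 5, 6, 8, 9, 10, 11, 12}
Step 27: find(4) -> no change; set of 4 is {1, 2, 3, 4, 5, 6, 8, 9, 10, 11, 12}
Step 28: union(1, 3) -> already same set; set of 1 now {1, 2, 3, 4, 5, 6, 8, 9, 10, 11, 12}
Set of 12: {1, 2, 3, 4, 5, 6, 8, 9, 10, 11, 12}; 2 is a member.

Answer: yes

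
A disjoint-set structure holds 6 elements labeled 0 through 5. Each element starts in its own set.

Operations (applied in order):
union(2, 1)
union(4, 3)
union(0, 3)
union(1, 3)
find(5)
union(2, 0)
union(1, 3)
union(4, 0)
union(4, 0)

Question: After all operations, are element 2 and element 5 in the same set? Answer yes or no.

Answer: no

Derivation:
Step 1: union(2, 1) -> merged; set of 2 now {1, 2}
Step 2: union(4, 3) -> merged; set of 4 now {3, 4}
Step 3: union(0, 3) -> merged; set of 0 now {0, 3, 4}
Step 4: union(1, 3) -> merged; set of 1 now {0, 1, 2, 3, 4}
Step 5: find(5) -> no change; set of 5 is {5}
Step 6: union(2, 0) -> already same set; set of 2 now {0, 1, 2, 3, 4}
Step 7: union(1, 3) -> already same set; set of 1 now {0, 1, 2, 3, 4}
Step 8: union(4, 0) -> already same set; set of 4 now {0, 1, 2, 3, 4}
Step 9: union(4, 0) -> already same set; set of 4 now {0, 1, 2, 3, 4}
Set of 2: {0, 1, 2, 3, 4}; 5 is not a member.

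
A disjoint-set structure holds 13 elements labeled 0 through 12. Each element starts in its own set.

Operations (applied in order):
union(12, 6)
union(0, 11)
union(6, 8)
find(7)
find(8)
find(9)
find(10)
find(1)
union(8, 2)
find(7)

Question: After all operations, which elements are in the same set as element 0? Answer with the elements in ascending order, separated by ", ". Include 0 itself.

Step 1: union(12, 6) -> merged; set of 12 now {6, 12}
Step 2: union(0, 11) -> merged; set of 0 now {0, 11}
Step 3: union(6, 8) -> merged; set of 6 now {6, 8, 12}
Step 4: find(7) -> no change; set of 7 is {7}
Step 5: find(8) -> no change; set of 8 is {6, 8, 12}
Step 6: find(9) -> no change; set of 9 is {9}
Step 7: find(10) -> no change; set of 10 is {10}
Step 8: find(1) -> no change; set of 1 is {1}
Step 9: union(8, 2) -> merged; set of 8 now {2, 6, 8, 12}
Step 10: find(7) -> no change; set of 7 is {7}
Component of 0: {0, 11}

Answer: 0, 11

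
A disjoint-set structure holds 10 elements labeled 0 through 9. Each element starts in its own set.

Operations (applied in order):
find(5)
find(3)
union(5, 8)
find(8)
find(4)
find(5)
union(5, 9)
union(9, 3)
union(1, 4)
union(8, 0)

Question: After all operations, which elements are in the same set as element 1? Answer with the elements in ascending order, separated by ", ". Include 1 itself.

Answer: 1, 4

Derivation:
Step 1: find(5) -> no change; set of 5 is {5}
Step 2: find(3) -> no change; set of 3 is {3}
Step 3: union(5, 8) -> merged; set of 5 now {5, 8}
Step 4: find(8) -> no change; set of 8 is {5, 8}
Step 5: find(4) -> no change; set of 4 is {4}
Step 6: find(5) -> no change; set of 5 is {5, 8}
Step 7: union(5, 9) -> merged; set of 5 now {5, 8, 9}
Step 8: union(9, 3) -> merged; set of 9 now {3, 5, 8, 9}
Step 9: union(1, 4) -> merged; set of 1 now {1, 4}
Step 10: union(8, 0) -> merged; set of 8 now {0, 3, 5, 8, 9}
Component of 1: {1, 4}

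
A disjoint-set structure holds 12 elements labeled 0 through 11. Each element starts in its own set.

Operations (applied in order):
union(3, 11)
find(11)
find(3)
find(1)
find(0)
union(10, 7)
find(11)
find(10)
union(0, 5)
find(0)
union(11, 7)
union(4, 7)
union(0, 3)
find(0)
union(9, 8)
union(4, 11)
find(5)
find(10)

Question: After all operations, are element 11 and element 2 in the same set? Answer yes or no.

Step 1: union(3, 11) -> merged; set of 3 now {3, 11}
Step 2: find(11) -> no change; set of 11 is {3, 11}
Step 3: find(3) -> no change; set of 3 is {3, 11}
Step 4: find(1) -> no change; set of 1 is {1}
Step 5: find(0) -> no change; set of 0 is {0}
Step 6: union(10, 7) -> merged; set of 10 now {7, 10}
Step 7: find(11) -> no change; set of 11 is {3, 11}
Step 8: find(10) -> no change; set of 10 is {7, 10}
Step 9: union(0, 5) -> merged; set of 0 now {0, 5}
Step 10: find(0) -> no change; set of 0 is {0, 5}
Step 11: union(11, 7) -> merged; set of 11 now {3, 7, 10, 11}
Step 12: union(4, 7) -> merged; set of 4 now {3, 4, 7, 10, 11}
Step 13: union(0, 3) -> merged; set of 0 now {0, 3, 4, 5, 7, 10, 11}
Step 14: find(0) -> no change; set of 0 is {0, 3, 4, 5, 7, 10, 11}
Step 15: union(9, 8) -> merged; set of 9 now {8, 9}
Step 16: union(4, 11) -> already same set; set of 4 now {0, 3, 4, 5, 7, 10, 11}
Step 17: find(5) -> no change; set of 5 is {0, 3, 4, 5, 7, 10, 11}
Step 18: find(10) -> no change; set of 10 is {0, 3, 4, 5, 7, 10, 11}
Set of 11: {0, 3, 4, 5, 7, 10, 11}; 2 is not a member.

Answer: no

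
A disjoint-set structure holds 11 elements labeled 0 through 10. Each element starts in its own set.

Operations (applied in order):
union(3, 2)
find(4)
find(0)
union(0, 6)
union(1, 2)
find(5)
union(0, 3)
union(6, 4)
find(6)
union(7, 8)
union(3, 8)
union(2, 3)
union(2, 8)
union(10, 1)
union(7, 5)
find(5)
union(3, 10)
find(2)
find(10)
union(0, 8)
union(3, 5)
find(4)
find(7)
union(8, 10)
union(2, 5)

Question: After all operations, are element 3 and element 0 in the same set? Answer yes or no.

Answer: yes

Derivation:
Step 1: union(3, 2) -> merged; set of 3 now {2, 3}
Step 2: find(4) -> no change; set of 4 is {4}
Step 3: find(0) -> no change; set of 0 is {0}
Step 4: union(0, 6) -> merged; set of 0 now {0, 6}
Step 5: union(1, 2) -> merged; set of 1 now {1, 2, 3}
Step 6: find(5) -> no change; set of 5 is {5}
Step 7: union(0, 3) -> merged; set of 0 now {0, 1, 2, 3, 6}
Step 8: union(6, 4) -> merged; set of 6 now {0, 1, 2, 3, 4, 6}
Step 9: find(6) -> no change; set of 6 is {0, 1, 2, 3, 4, 6}
Step 10: union(7, 8) -> merged; set of 7 now {7, 8}
Step 11: union(3, 8) -> merged; set of 3 now {0, 1, 2, 3, 4, 6, 7, 8}
Step 12: union(2, 3) -> already same set; set of 2 now {0, 1, 2, 3, 4, 6, 7, 8}
Step 13: union(2, 8) -> already same set; set of 2 now {0, 1, 2, 3, 4, 6, 7, 8}
Step 14: union(10, 1) -> merged; set of 10 now {0, 1, 2, 3, 4, 6, 7, 8, 10}
Step 15: union(7, 5) -> merged; set of 7 now {0, 1, 2, 3, 4, 5, 6, 7, 8, 10}
Step 16: find(5) -> no change; set of 5 is {0, 1, 2, 3, 4, 5, 6, 7, 8, 10}
Step 17: union(3, 10) -> already same set; set of 3 now {0, 1, 2, 3, 4, 5, 6, 7, 8, 10}
Step 18: find(2) -> no change; set of 2 is {0, 1, 2, 3, 4, 5, 6, 7, 8, 10}
Step 19: find(10) -> no change; set of 10 is {0, 1, 2, 3, 4, 5, 6, 7, 8, 10}
Step 20: union(0, 8) -> already same set; set of 0 now {0, 1, 2, 3, 4, 5, 6, 7, 8, 10}
Step 21: union(3, 5) -> already same set; set of 3 now {0, 1, 2, 3, 4, 5, 6, 7, 8, 10}
Step 22: find(4) -> no change; set of 4 is {0, 1, 2, 3, 4, 5, 6, 7, 8, 10}
Step 23: find(7) -> no change; set of 7 is {0, 1, 2, 3, 4, 5, 6, 7, 8, 10}
Step 24: union(8, 10) -> already same set; set of 8 now {0, 1, 2, 3, 4, 5, 6, 7, 8, 10}
Step 25: union(2, 5) -> already same set; set of 2 now {0, 1, 2, 3, 4, 5, 6, 7, 8, 10}
Set of 3: {0, 1, 2, 3, 4, 5, 6, 7, 8, 10}; 0 is a member.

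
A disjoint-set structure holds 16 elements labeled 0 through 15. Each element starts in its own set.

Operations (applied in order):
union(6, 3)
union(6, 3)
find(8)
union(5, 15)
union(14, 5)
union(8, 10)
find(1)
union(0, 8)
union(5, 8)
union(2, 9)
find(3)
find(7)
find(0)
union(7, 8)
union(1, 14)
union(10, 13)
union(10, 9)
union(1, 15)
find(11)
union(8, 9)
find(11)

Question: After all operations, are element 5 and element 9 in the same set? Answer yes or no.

Answer: yes

Derivation:
Step 1: union(6, 3) -> merged; set of 6 now {3, 6}
Step 2: union(6, 3) -> already same set; set of 6 now {3, 6}
Step 3: find(8) -> no change; set of 8 is {8}
Step 4: union(5, 15) -> merged; set of 5 now {5, 15}
Step 5: union(14, 5) -> merged; set of 14 now {5, 14, 15}
Step 6: union(8, 10) -> merged; set of 8 now {8, 10}
Step 7: find(1) -> no change; set of 1 is {1}
Step 8: union(0, 8) -> merged; set of 0 now {0, 8, 10}
Step 9: union(5, 8) -> merged; set of 5 now {0, 5, 8, 10, 14, 15}
Step 10: union(2, 9) -> merged; set of 2 now {2, 9}
Step 11: find(3) -> no change; set of 3 is {3, 6}
Step 12: find(7) -> no change; set of 7 is {7}
Step 13: find(0) -> no change; set of 0 is {0, 5, 8, 10, 14, 15}
Step 14: union(7, 8) -> merged; set of 7 now {0, 5, 7, 8, 10, 14, 15}
Step 15: union(1, 14) -> merged; set of 1 now {0, 1, 5, 7, 8, 10, 14, 15}
Step 16: union(10, 13) -> merged; set of 10 now {0, 1, 5, 7, 8, 10, 13, 14, 15}
Step 17: union(10, 9) -> merged; set of 10 now {0, 1, 2, 5, 7, 8, 9, 10, 13, 14, 15}
Step 18: union(1, 15) -> already same set; set of 1 now {0, 1, 2, 5, 7, 8, 9, 10, 13, 14, 15}
Step 19: find(11) -> no change; set of 11 is {11}
Step 20: union(8, 9) -> already same set; set of 8 now {0, 1, 2, 5, 7, 8, 9, 10, 13, 14, 15}
Step 21: find(11) -> no change; set of 11 is {11}
Set of 5: {0, 1, 2, 5, 7, 8, 9, 10, 13, 14, 15}; 9 is a member.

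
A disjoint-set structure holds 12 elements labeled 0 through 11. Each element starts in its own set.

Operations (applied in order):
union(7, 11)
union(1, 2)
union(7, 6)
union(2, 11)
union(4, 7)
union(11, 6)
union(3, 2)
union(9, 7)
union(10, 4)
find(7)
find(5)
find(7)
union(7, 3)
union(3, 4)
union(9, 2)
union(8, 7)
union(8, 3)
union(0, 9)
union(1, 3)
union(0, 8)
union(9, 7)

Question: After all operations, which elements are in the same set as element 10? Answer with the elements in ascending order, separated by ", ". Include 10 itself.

Answer: 0, 1, 2, 3, 4, 6, 7, 8, 9, 10, 11

Derivation:
Step 1: union(7, 11) -> merged; set of 7 now {7, 11}
Step 2: union(1, 2) -> merged; set of 1 now {1, 2}
Step 3: union(7, 6) -> merged; set of 7 now {6, 7, 11}
Step 4: union(2, 11) -> merged; set of 2 now {1, 2, 6, 7, 11}
Step 5: union(4, 7) -> merged; set of 4 now {1, 2, 4, 6, 7, 11}
Step 6: union(11, 6) -> already same set; set of 11 now {1, 2, 4, 6, 7, 11}
Step 7: union(3, 2) -> merged; set of 3 now {1, 2, 3, 4, 6, 7, 11}
Step 8: union(9, 7) -> merged; set of 9 now {1, 2, 3, 4, 6, 7, 9, 11}
Step 9: union(10, 4) -> merged; set of 10 now {1, 2, 3, 4, 6, 7, 9, 10, 11}
Step 10: find(7) -> no change; set of 7 is {1, 2, 3, 4, 6, 7, 9, 10, 11}
Step 11: find(5) -> no change; set of 5 is {5}
Step 12: find(7) -> no change; set of 7 is {1, 2, 3, 4, 6, 7, 9, 10, 11}
Step 13: union(7, 3) -> already same set; set of 7 now {1, 2, 3, 4, 6, 7, 9, 10, 11}
Step 14: union(3, 4) -> already same set; set of 3 now {1, 2, 3, 4, 6, 7, 9, 10, 11}
Step 15: union(9, 2) -> already same set; set of 9 now {1, 2, 3, 4, 6, 7, 9, 10, 11}
Step 16: union(8, 7) -> merged; set of 8 now {1, 2, 3, 4, 6, 7, 8, 9, 10, 11}
Step 17: union(8, 3) -> already same set; set of 8 now {1, 2, 3, 4, 6, 7, 8, 9, 10, 11}
Step 18: union(0, 9) -> merged; set of 0 now {0, 1, 2, 3, 4, 6, 7, 8, 9, 10, 11}
Step 19: union(1, 3) -> already same set; set of 1 now {0, 1, 2, 3, 4, 6, 7, 8, 9, 10, 11}
Step 20: union(0, 8) -> already same set; set of 0 now {0, 1, 2, 3, 4, 6, 7, 8, 9, 10, 11}
Step 21: union(9, 7) -> already same set; set of 9 now {0, 1, 2, 3, 4, 6, 7, 8, 9, 10, 11}
Component of 10: {0, 1, 2, 3, 4, 6, 7, 8, 9, 10, 11}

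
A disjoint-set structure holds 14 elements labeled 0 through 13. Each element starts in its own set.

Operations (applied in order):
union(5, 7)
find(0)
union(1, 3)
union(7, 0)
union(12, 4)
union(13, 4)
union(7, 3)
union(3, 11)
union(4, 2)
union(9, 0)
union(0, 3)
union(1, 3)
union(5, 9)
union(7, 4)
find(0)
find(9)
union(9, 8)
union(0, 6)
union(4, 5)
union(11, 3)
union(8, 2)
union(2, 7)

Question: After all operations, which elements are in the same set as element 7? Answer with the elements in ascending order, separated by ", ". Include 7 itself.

Answer: 0, 1, 2, 3, 4, 5, 6, 7, 8, 9, 11, 12, 13

Derivation:
Step 1: union(5, 7) -> merged; set of 5 now {5, 7}
Step 2: find(0) -> no change; set of 0 is {0}
Step 3: union(1, 3) -> merged; set of 1 now {1, 3}
Step 4: union(7, 0) -> merged; set of 7 now {0, 5, 7}
Step 5: union(12, 4) -> merged; set of 12 now {4, 12}
Step 6: union(13, 4) -> merged; set of 13 now {4, 12, 13}
Step 7: union(7, 3) -> merged; set of 7 now {0, 1, 3, 5, 7}
Step 8: union(3, 11) -> merged; set of 3 now {0, 1, 3, 5, 7, 11}
Step 9: union(4, 2) -> merged; set of 4 now {2, 4, 12, 13}
Step 10: union(9, 0) -> merged; set of 9 now {0, 1, 3, 5, 7, 9, 11}
Step 11: union(0, 3) -> already same set; set of 0 now {0, 1, 3, 5, 7, 9, 11}
Step 12: union(1, 3) -> already same set; set of 1 now {0, 1, 3, 5, 7, 9, 11}
Step 13: union(5, 9) -> already same set; set of 5 now {0, 1, 3, 5, 7, 9, 11}
Step 14: union(7, 4) -> merged; set of 7 now {0, 1, 2, 3, 4, 5, 7, 9, 11, 12, 13}
Step 15: find(0) -> no change; set of 0 is {0, 1, 2, 3, 4, 5, 7, 9, 11, 12, 13}
Step 16: find(9) -> no change; set of 9 is {0, 1, 2, 3, 4, 5, 7, 9, 11, 12, 13}
Step 17: union(9, 8) -> merged; set of 9 now {0, 1, 2, 3, 4, 5, 7, 8, 9, 11, 12, 13}
Step 18: union(0, 6) -> merged; set of 0 now {0, 1, 2, 3, 4, 5, 6, 7, 8, 9, 11, 12, 13}
Step 19: union(4, 5) -> already same set; set of 4 now {0, 1, 2, 3, 4, 5, 6, 7, 8, 9, 11, 12, 13}
Step 20: union(11, 3) -> already same set; set of 11 now {0, 1, 2, 3, 4, 5, 6, 7, 8, 9, 11, 12, 13}
Step 21: union(8, 2) -> already same set; set of 8 now {0, 1, 2, 3, 4, 5, 6, 7, 8, 9, 11, 12, 13}
Step 22: union(2, 7) -> already same set; set of 2 now {0, 1, 2, 3, 4, 5, 6, 7, 8, 9, 11, 12, 13}
Component of 7: {0, 1, 2, 3, 4, 5, 6, 7, 8, 9, 11, 12, 13}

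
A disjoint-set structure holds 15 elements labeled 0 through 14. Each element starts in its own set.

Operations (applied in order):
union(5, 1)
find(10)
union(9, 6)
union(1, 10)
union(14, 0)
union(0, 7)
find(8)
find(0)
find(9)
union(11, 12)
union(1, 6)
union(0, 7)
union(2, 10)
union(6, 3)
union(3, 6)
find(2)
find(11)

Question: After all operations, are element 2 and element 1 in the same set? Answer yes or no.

Answer: yes

Derivation:
Step 1: union(5, 1) -> merged; set of 5 now {1, 5}
Step 2: find(10) -> no change; set of 10 is {10}
Step 3: union(9, 6) -> merged; set of 9 now {6, 9}
Step 4: union(1, 10) -> merged; set of 1 now {1, 5, 10}
Step 5: union(14, 0) -> merged; set of 14 now {0, 14}
Step 6: union(0, 7) -> merged; set of 0 now {0, 7, 14}
Step 7: find(8) -> no change; set of 8 is {8}
Step 8: find(0) -> no change; set of 0 is {0, 7, 14}
Step 9: find(9) -> no change; set of 9 is {6, 9}
Step 10: union(11, 12) -> merged; set of 11 now {11, 12}
Step 11: union(1, 6) -> merged; set of 1 now {1, 5, 6, 9, 10}
Step 12: union(0, 7) -> already same set; set of 0 now {0, 7, 14}
Step 13: union(2, 10) -> merged; set of 2 now {1, 2, 5, 6, 9, 10}
Step 14: union(6, 3) -> merged; set of 6 now {1, 2, 3, 5, 6, 9, 10}
Step 15: union(3, 6) -> already same set; set of 3 now {1, 2, 3, 5, 6, 9, 10}
Step 16: find(2) -> no change; set of 2 is {1, 2, 3, 5, 6, 9, 10}
Step 17: find(11) -> no change; set of 11 is {11, 12}
Set of 2: {1, 2, 3, 5, 6, 9, 10}; 1 is a member.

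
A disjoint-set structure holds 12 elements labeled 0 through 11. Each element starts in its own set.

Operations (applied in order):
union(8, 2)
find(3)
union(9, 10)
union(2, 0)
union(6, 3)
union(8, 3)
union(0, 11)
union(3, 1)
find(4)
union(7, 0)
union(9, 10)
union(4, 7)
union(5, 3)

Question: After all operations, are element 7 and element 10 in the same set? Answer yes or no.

Answer: no

Derivation:
Step 1: union(8, 2) -> merged; set of 8 now {2, 8}
Step 2: find(3) -> no change; set of 3 is {3}
Step 3: union(9, 10) -> merged; set of 9 now {9, 10}
Step 4: union(2, 0) -> merged; set of 2 now {0, 2, 8}
Step 5: union(6, 3) -> merged; set of 6 now {3, 6}
Step 6: union(8, 3) -> merged; set of 8 now {0, 2, 3, 6, 8}
Step 7: union(0, 11) -> merged; set of 0 now {0, 2, 3, 6, 8, 11}
Step 8: union(3, 1) -> merged; set of 3 now {0, 1, 2, 3, 6, 8, 11}
Step 9: find(4) -> no change; set of 4 is {4}
Step 10: union(7, 0) -> merged; set of 7 now {0, 1, 2, 3, 6, 7, 8, 11}
Step 11: union(9, 10) -> already same set; set of 9 now {9, 10}
Step 12: union(4, 7) -> merged; set of 4 now {0, 1, 2, 3, 4, 6, 7, 8, 11}
Step 13: union(5, 3) -> merged; set of 5 now {0, 1, 2, 3, 4, 5, 6, 7, 8, 11}
Set of 7: {0, 1, 2, 3, 4, 5, 6, 7, 8, 11}; 10 is not a member.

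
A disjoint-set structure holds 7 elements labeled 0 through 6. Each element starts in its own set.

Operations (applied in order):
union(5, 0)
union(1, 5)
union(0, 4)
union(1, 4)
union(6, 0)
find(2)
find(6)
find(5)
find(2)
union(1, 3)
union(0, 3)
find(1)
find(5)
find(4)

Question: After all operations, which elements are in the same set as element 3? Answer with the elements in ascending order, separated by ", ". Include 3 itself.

Answer: 0, 1, 3, 4, 5, 6

Derivation:
Step 1: union(5, 0) -> merged; set of 5 now {0, 5}
Step 2: union(1, 5) -> merged; set of 1 now {0, 1, 5}
Step 3: union(0, 4) -> merged; set of 0 now {0, 1, 4, 5}
Step 4: union(1, 4) -> already same set; set of 1 now {0, 1, 4, 5}
Step 5: union(6, 0) -> merged; set of 6 now {0, 1, 4, 5, 6}
Step 6: find(2) -> no change; set of 2 is {2}
Step 7: find(6) -> no change; set of 6 is {0, 1, 4, 5, 6}
Step 8: find(5) -> no change; set of 5 is {0, 1, 4, 5, 6}
Step 9: find(2) -> no change; set of 2 is {2}
Step 10: union(1, 3) -> merged; set of 1 now {0, 1, 3, 4, 5, 6}
Step 11: union(0, 3) -> already same set; set of 0 now {0, 1, 3, 4, 5, 6}
Step 12: find(1) -> no change; set of 1 is {0, 1, 3, 4, 5, 6}
Step 13: find(5) -> no change; set of 5 is {0, 1, 3, 4, 5, 6}
Step 14: find(4) -> no change; set of 4 is {0, 1, 3, 4, 5, 6}
Component of 3: {0, 1, 3, 4, 5, 6}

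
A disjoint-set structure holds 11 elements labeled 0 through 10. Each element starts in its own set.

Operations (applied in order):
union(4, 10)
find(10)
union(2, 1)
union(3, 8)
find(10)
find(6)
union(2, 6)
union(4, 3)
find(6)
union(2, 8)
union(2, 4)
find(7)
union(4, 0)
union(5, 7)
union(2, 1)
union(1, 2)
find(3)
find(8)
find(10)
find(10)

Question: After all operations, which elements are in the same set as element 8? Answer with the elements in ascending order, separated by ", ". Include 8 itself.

Step 1: union(4, 10) -> merged; set of 4 now {4, 10}
Step 2: find(10) -> no change; set of 10 is {4, 10}
Step 3: union(2, 1) -> merged; set of 2 now {1, 2}
Step 4: union(3, 8) -> merged; set of 3 now {3, 8}
Step 5: find(10) -> no change; set of 10 is {4, 10}
Step 6: find(6) -> no change; set of 6 is {6}
Step 7: union(2, 6) -> merged; set of 2 now {1, 2, 6}
Step 8: union(4, 3) -> merged; set of 4 now {3, 4, 8, 10}
Step 9: find(6) -> no change; set of 6 is {1, 2, 6}
Step 10: union(2, 8) -> merged; set of 2 now {1, 2, 3, 4, 6, 8, 10}
Step 11: union(2, 4) -> already same set; set of 2 now {1, 2, 3, 4, 6, 8, 10}
Step 12: find(7) -> no change; set of 7 is {7}
Step 13: union(4, 0) -> merged; set of 4 now {0, 1, 2, 3, 4, 6, 8, 10}
Step 14: union(5, 7) -> merged; set of 5 now {5, 7}
Step 15: union(2, 1) -> already same set; set of 2 now {0, 1, 2, 3, 4, 6, 8, 10}
Step 16: union(1, 2) -> already same set; set of 1 now {0, 1, 2, 3, 4, 6, 8, 10}
Step 17: find(3) -> no change; set of 3 is {0, 1, 2, 3, 4, 6, 8, 10}
Step 18: find(8) -> no change; set of 8 is {0, 1, 2, 3, 4, 6, 8, 10}
Step 19: find(10) -> no change; set of 10 is {0, 1, 2, 3, 4, 6, 8, 10}
Step 20: find(10) -> no change; set of 10 is {0, 1, 2, 3, 4, 6, 8, 10}
Component of 8: {0, 1, 2, 3, 4, 6, 8, 10}

Answer: 0, 1, 2, 3, 4, 6, 8, 10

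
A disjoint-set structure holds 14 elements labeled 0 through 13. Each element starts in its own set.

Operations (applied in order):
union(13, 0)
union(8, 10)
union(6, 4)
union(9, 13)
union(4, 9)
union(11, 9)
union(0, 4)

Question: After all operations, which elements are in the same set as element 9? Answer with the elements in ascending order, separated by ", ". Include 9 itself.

Step 1: union(13, 0) -> merged; set of 13 now {0, 13}
Step 2: union(8, 10) -> merged; set of 8 now {8, 10}
Step 3: union(6, 4) -> merged; set of 6 now {4, 6}
Step 4: union(9, 13) -> merged; set of 9 now {0, 9, 13}
Step 5: union(4, 9) -> merged; set of 4 now {0, 4, 6, 9, 13}
Step 6: union(11, 9) -> merged; set of 11 now {0, 4, 6, 9, 11, 13}
Step 7: union(0, 4) -> already same set; set of 0 now {0, 4, 6, 9, 11, 13}
Component of 9: {0, 4, 6, 9, 11, 13}

Answer: 0, 4, 6, 9, 11, 13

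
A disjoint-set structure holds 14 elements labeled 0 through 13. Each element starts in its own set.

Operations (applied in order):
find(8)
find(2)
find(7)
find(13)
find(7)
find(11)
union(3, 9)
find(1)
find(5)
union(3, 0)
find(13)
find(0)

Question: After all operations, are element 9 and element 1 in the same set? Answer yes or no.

Step 1: find(8) -> no change; set of 8 is {8}
Step 2: find(2) -> no change; set of 2 is {2}
Step 3: find(7) -> no change; set of 7 is {7}
Step 4: find(13) -> no change; set of 13 is {13}
Step 5: find(7) -> no change; set of 7 is {7}
Step 6: find(11) -> no change; set of 11 is {11}
Step 7: union(3, 9) -> merged; set of 3 now {3, 9}
Step 8: find(1) -> no change; set of 1 is {1}
Step 9: find(5) -> no change; set of 5 is {5}
Step 10: union(3, 0) -> merged; set of 3 now {0, 3, 9}
Step 11: find(13) -> no change; set of 13 is {13}
Step 12: find(0) -> no change; set of 0 is {0, 3, 9}
Set of 9: {0, 3, 9}; 1 is not a member.

Answer: no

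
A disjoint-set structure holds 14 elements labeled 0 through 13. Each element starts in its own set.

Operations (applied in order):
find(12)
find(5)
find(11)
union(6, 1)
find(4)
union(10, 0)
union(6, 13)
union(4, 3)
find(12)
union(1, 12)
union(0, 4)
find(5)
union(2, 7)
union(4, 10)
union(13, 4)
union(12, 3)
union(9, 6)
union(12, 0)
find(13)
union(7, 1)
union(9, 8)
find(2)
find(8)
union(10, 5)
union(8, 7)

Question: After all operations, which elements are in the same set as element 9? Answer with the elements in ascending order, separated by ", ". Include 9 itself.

Answer: 0, 1, 2, 3, 4, 5, 6, 7, 8, 9, 10, 12, 13

Derivation:
Step 1: find(12) -> no change; set of 12 is {12}
Step 2: find(5) -> no change; set of 5 is {5}
Step 3: find(11) -> no change; set of 11 is {11}
Step 4: union(6, 1) -> merged; set of 6 now {1, 6}
Step 5: find(4) -> no change; set of 4 is {4}
Step 6: union(10, 0) -> merged; set of 10 now {0, 10}
Step 7: union(6, 13) -> merged; set of 6 now {1, 6, 13}
Step 8: union(4, 3) -> merged; set of 4 now {3, 4}
Step 9: find(12) -> no change; set of 12 is {12}
Step 10: union(1, 12) -> merged; set of 1 now {1, 6, 12, 13}
Step 11: union(0, 4) -> merged; set of 0 now {0, 3, 4, 10}
Step 12: find(5) -> no change; set of 5 is {5}
Step 13: union(2, 7) -> merged; set of 2 now {2, 7}
Step 14: union(4, 10) -> already same set; set of 4 now {0, 3, 4, 10}
Step 15: union(13, 4) -> merged; set of 13 now {0, 1, 3, 4, 6, 10, 12, 13}
Step 16: union(12, 3) -> already same set; set of 12 now {0, 1, 3, 4, 6, 10, 12, 13}
Step 17: union(9, 6) -> merged; set of 9 now {0, 1, 3, 4, 6, 9, 10, 12, 13}
Step 18: union(12, 0) -> already same set; set of 12 now {0, 1, 3, 4, 6, 9, 10, 12, 13}
Step 19: find(13) -> no change; set of 13 is {0, 1, 3, 4, 6, 9, 10, 12, 13}
Step 20: union(7, 1) -> merged; set of 7 now {0, 1, 2, 3, 4, 6, 7, 9, 10, 12, 13}
Step 21: union(9, 8) -> merged; set of 9 now {0, 1, 2, 3, 4, 6, 7, 8, 9, 10, 12, 13}
Step 22: find(2) -> no change; set of 2 is {0, 1, 2, 3, 4, 6, 7, 8, 9, 10, 12, 13}
Step 23: find(8) -> no change; set of 8 is {0, 1, 2, 3, 4, 6, 7, 8, 9, 10, 12, 13}
Step 24: union(10, 5) -> merged; set of 10 now {0, 1, 2, 3, 4, 5, 6, 7, 8, 9, 10, 12, 13}
Step 25: union(8, 7) -> already same set; set of 8 now {0, 1, 2, 3, 4, 5, 6, 7, 8, 9, 10, 12, 13}
Component of 9: {0, 1, 2, 3, 4, 5, 6, 7, 8, 9, 10, 12, 13}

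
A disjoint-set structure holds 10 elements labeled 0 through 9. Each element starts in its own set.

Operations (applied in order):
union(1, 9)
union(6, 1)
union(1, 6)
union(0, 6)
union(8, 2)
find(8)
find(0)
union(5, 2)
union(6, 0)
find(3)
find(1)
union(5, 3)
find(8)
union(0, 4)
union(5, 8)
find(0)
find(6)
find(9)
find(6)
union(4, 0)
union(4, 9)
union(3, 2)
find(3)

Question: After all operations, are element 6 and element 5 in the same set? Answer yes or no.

Answer: no

Derivation:
Step 1: union(1, 9) -> merged; set of 1 now {1, 9}
Step 2: union(6, 1) -> merged; set of 6 now {1, 6, 9}
Step 3: union(1, 6) -> already same set; set of 1 now {1, 6, 9}
Step 4: union(0, 6) -> merged; set of 0 now {0, 1, 6, 9}
Step 5: union(8, 2) -> merged; set of 8 now {2, 8}
Step 6: find(8) -> no change; set of 8 is {2, 8}
Step 7: find(0) -> no change; set of 0 is {0, 1, 6, 9}
Step 8: union(5, 2) -> merged; set of 5 now {2, 5, 8}
Step 9: union(6, 0) -> already same set; set of 6 now {0, 1, 6, 9}
Step 10: find(3) -> no change; set of 3 is {3}
Step 11: find(1) -> no change; set of 1 is {0, 1, 6, 9}
Step 12: union(5, 3) -> merged; set of 5 now {2, 3, 5, 8}
Step 13: find(8) -> no change; set of 8 is {2, 3, 5, 8}
Step 14: union(0, 4) -> merged; set of 0 now {0, 1, 4, 6, 9}
Step 15: union(5, 8) -> already same set; set of 5 now {2, 3, 5, 8}
Step 16: find(0) -> no change; set of 0 is {0, 1, 4, 6, 9}
Step 17: find(6) -> no change; set of 6 is {0, 1, 4, 6, 9}
Step 18: find(9) -> no change; set of 9 is {0, 1, 4, 6, 9}
Step 19: find(6) -> no change; set of 6 is {0, 1, 4, 6, 9}
Step 20: union(4, 0) -> already same set; set of 4 now {0, 1, 4, 6, 9}
Step 21: union(4, 9) -> already same set; set of 4 now {0, 1, 4, 6, 9}
Step 22: union(3, 2) -> already same set; set of 3 now {2, 3, 5, 8}
Step 23: find(3) -> no change; set of 3 is {2, 3, 5, 8}
Set of 6: {0, 1, 4, 6, 9}; 5 is not a member.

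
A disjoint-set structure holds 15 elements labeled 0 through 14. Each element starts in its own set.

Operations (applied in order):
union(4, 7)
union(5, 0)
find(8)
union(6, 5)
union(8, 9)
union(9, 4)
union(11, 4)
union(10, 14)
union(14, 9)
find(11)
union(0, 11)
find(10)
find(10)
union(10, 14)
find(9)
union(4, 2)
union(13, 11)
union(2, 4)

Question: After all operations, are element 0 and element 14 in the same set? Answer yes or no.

Step 1: union(4, 7) -> merged; set of 4 now {4, 7}
Step 2: union(5, 0) -> merged; set of 5 now {0, 5}
Step 3: find(8) -> no change; set of 8 is {8}
Step 4: union(6, 5) -> merged; set of 6 now {0, 5, 6}
Step 5: union(8, 9) -> merged; set of 8 now {8, 9}
Step 6: union(9, 4) -> merged; set of 9 now {4, 7, 8, 9}
Step 7: union(11, 4) -> merged; set of 11 now {4, 7, 8, 9, 11}
Step 8: union(10, 14) -> merged; set of 10 now {10, 14}
Step 9: union(14, 9) -> merged; set of 14 now {4, 7, 8, 9, 10, 11, 14}
Step 10: find(11) -> no change; set of 11 is {4, 7, 8, 9, 10, 11, 14}
Step 11: union(0, 11) -> merged; set of 0 now {0, 4, 5, 6, 7, 8, 9, 10, 11, 14}
Step 12: find(10) -> no change; set of 10 is {0, 4, 5, 6, 7, 8, 9, 10, 11, 14}
Step 13: find(10) -> no change; set of 10 is {0, 4, 5, 6, 7, 8, 9, 10, 11, 14}
Step 14: union(10, 14) -> already same set; set of 10 now {0, 4, 5, 6, 7, 8, 9, 10, 11, 14}
Step 15: find(9) -> no change; set of 9 is {0, 4, 5, 6, 7, 8, 9, 10, 11, 14}
Step 16: union(4, 2) -> merged; set of 4 now {0, 2, 4, 5, 6, 7, 8, 9, 10, 11, 14}
Step 17: union(13, 11) -> merged; set of 13 now {0, 2, 4, 5, 6, 7, 8, 9, 10, 11, 13, 14}
Step 18: union(2, 4) -> already same set; set of 2 now {0, 2, 4, 5, 6, 7, 8, 9, 10, 11, 13, 14}
Set of 0: {0, 2, 4, 5, 6, 7, 8, 9, 10, 11, 13, 14}; 14 is a member.

Answer: yes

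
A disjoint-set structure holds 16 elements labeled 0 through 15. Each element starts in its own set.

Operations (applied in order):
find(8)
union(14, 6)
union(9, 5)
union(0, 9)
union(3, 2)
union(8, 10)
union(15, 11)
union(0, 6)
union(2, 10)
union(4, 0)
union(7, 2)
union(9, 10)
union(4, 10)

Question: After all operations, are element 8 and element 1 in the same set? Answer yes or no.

Step 1: find(8) -> no change; set of 8 is {8}
Step 2: union(14, 6) -> merged; set of 14 now {6, 14}
Step 3: union(9, 5) -> merged; set of 9 now {5, 9}
Step 4: union(0, 9) -> merged; set of 0 now {0, 5, 9}
Step 5: union(3, 2) -> merged; set of 3 now {2, 3}
Step 6: union(8, 10) -> merged; set of 8 now {8, 10}
Step 7: union(15, 11) -> merged; set of 15 now {11, 15}
Step 8: union(0, 6) -> merged; set of 0 now {0, 5, 6, 9, 14}
Step 9: union(2, 10) -> merged; set of 2 now {2, 3, 8, 10}
Step 10: union(4, 0) -> merged; set of 4 now {0, 4, 5, 6, 9, 14}
Step 11: union(7, 2) -> merged; set of 7 now {2, 3, 7, 8, 10}
Step 12: union(9, 10) -> merged; set of 9 now {0, 2, 3, 4, 5, 6, 7, 8, 9, 10, 14}
Step 13: union(4, 10) -> already same set; set of 4 now {0, 2, 3, 4, 5, 6, 7, 8, 9, 10, 14}
Set of 8: {0, 2, 3, 4, 5, 6, 7, 8, 9, 10, 14}; 1 is not a member.

Answer: no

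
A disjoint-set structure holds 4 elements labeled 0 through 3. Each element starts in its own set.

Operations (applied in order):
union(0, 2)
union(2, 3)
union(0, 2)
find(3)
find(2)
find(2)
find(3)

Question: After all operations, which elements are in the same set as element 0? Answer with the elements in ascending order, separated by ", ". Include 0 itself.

Answer: 0, 2, 3

Derivation:
Step 1: union(0, 2) -> merged; set of 0 now {0, 2}
Step 2: union(2, 3) -> merged; set of 2 now {0, 2, 3}
Step 3: union(0, 2) -> already same set; set of 0 now {0, 2, 3}
Step 4: find(3) -> no change; set of 3 is {0, 2, 3}
Step 5: find(2) -> no change; set of 2 is {0, 2, 3}
Step 6: find(2) -> no change; set of 2 is {0, 2, 3}
Step 7: find(3) -> no change; set of 3 is {0, 2, 3}
Component of 0: {0, 2, 3}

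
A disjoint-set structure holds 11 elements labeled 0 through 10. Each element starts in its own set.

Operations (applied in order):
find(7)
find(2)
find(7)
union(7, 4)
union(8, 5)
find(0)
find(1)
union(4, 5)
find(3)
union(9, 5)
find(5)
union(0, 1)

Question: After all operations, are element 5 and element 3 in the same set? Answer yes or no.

Answer: no

Derivation:
Step 1: find(7) -> no change; set of 7 is {7}
Step 2: find(2) -> no change; set of 2 is {2}
Step 3: find(7) -> no change; set of 7 is {7}
Step 4: union(7, 4) -> merged; set of 7 now {4, 7}
Step 5: union(8, 5) -> merged; set of 8 now {5, 8}
Step 6: find(0) -> no change; set of 0 is {0}
Step 7: find(1) -> no change; set of 1 is {1}
Step 8: union(4, 5) -> merged; set of 4 now {4, 5, 7, 8}
Step 9: find(3) -> no change; set of 3 is {3}
Step 10: union(9, 5) -> merged; set of 9 now {4, 5, 7, 8, 9}
Step 11: find(5) -> no change; set of 5 is {4, 5, 7, 8, 9}
Step 12: union(0, 1) -> merged; set of 0 now {0, 1}
Set of 5: {4, 5, 7, 8, 9}; 3 is not a member.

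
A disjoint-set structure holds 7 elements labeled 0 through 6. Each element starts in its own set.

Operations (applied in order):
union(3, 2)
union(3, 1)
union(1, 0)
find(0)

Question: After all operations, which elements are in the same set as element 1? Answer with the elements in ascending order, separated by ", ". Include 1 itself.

Answer: 0, 1, 2, 3

Derivation:
Step 1: union(3, 2) -> merged; set of 3 now {2, 3}
Step 2: union(3, 1) -> merged; set of 3 now {1, 2, 3}
Step 3: union(1, 0) -> merged; set of 1 now {0, 1, 2, 3}
Step 4: find(0) -> no change; set of 0 is {0, 1, 2, 3}
Component of 1: {0, 1, 2, 3}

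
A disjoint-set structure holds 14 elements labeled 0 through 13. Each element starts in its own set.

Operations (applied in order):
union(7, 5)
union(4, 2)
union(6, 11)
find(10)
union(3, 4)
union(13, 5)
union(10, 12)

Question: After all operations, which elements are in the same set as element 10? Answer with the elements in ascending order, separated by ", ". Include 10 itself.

Answer: 10, 12

Derivation:
Step 1: union(7, 5) -> merged; set of 7 now {5, 7}
Step 2: union(4, 2) -> merged; set of 4 now {2, 4}
Step 3: union(6, 11) -> merged; set of 6 now {6, 11}
Step 4: find(10) -> no change; set of 10 is {10}
Step 5: union(3, 4) -> merged; set of 3 now {2, 3, 4}
Step 6: union(13, 5) -> merged; set of 13 now {5, 7, 13}
Step 7: union(10, 12) -> merged; set of 10 now {10, 12}
Component of 10: {10, 12}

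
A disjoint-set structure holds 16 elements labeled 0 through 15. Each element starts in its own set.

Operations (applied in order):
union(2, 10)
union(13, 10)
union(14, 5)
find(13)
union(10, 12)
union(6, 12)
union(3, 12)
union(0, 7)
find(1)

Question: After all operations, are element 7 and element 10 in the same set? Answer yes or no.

Answer: no

Derivation:
Step 1: union(2, 10) -> merged; set of 2 now {2, 10}
Step 2: union(13, 10) -> merged; set of 13 now {2, 10, 13}
Step 3: union(14, 5) -> merged; set of 14 now {5, 14}
Step 4: find(13) -> no change; set of 13 is {2, 10, 13}
Step 5: union(10, 12) -> merged; set of 10 now {2, 10, 12, 13}
Step 6: union(6, 12) -> merged; set of 6 now {2, 6, 10, 12, 13}
Step 7: union(3, 12) -> merged; set of 3 now {2, 3, 6, 10, 12, 13}
Step 8: union(0, 7) -> merged; set of 0 now {0, 7}
Step 9: find(1) -> no change; set of 1 is {1}
Set of 7: {0, 7}; 10 is not a member.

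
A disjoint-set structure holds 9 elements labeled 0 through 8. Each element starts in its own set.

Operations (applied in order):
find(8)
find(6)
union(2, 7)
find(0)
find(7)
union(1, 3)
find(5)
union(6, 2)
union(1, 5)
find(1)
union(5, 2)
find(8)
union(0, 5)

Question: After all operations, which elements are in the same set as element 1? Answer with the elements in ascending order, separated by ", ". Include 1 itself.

Answer: 0, 1, 2, 3, 5, 6, 7

Derivation:
Step 1: find(8) -> no change; set of 8 is {8}
Step 2: find(6) -> no change; set of 6 is {6}
Step 3: union(2, 7) -> merged; set of 2 now {2, 7}
Step 4: find(0) -> no change; set of 0 is {0}
Step 5: find(7) -> no change; set of 7 is {2, 7}
Step 6: union(1, 3) -> merged; set of 1 now {1, 3}
Step 7: find(5) -> no change; set of 5 is {5}
Step 8: union(6, 2) -> merged; set of 6 now {2, 6, 7}
Step 9: union(1, 5) -> merged; set of 1 now {1, 3, 5}
Step 10: find(1) -> no change; set of 1 is {1, 3, 5}
Step 11: union(5, 2) -> merged; set of 5 now {1, 2, 3, 5, 6, 7}
Step 12: find(8) -> no change; set of 8 is {8}
Step 13: union(0, 5) -> merged; set of 0 now {0, 1, 2, 3, 5, 6, 7}
Component of 1: {0, 1, 2, 3, 5, 6, 7}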